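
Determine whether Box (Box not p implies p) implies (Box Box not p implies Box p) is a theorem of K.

Tableau for the negation not (Box (Box not p implies p) implies (Box Box not p implies Box p)):
1. not (Box (Box not p implies p) implies (Box Box not p implies Box p)), u
2. Box (Box not p implies p), u   [neg-implies-rule on 1]
3. not (Box Box not p implies Box p), u   [neg-implies-rule on 1]
4. Box Box not p, u   [neg-implies-rule on 3]
5. not Box p, u   [neg-implies-rule on 3]
6. not p, v   [neg-Box-rule on 5: fresh world v, uRv]
7. Box not p implies p, v   [Box-rule on 2 via uRv]
8. Box not p, v   [Box-rule on 4 via uRv]
9. not Box not p, v   [implies-rule on 7 (branches; this branch)]
10. p, w   [neg-Box-rule on 9: fresh world w, vRw]
11. not p, w   [Box-rule on 8 via vRw]
Accessibility: uRv, vRw
Branch closes: p and not p both at w.
Every branch of the negation's tableau closes; the branch above is one of them.

Valid in K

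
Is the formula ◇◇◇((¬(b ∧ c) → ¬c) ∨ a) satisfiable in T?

Satisfiable

1. ◇◇◇((¬(b ∧ c) → ¬c) ∨ a), u
2. ◇◇((¬(b ∧ c) → ¬c) ∨ a), v   [◇-rule on 1: fresh world v, uRv]
3. ◇((¬(b ∧ c) → ¬c) ∨ a), w   [◇-rule on 2: fresh world w, vRw]
4. (¬(b ∧ c) → ¬c) ∨ a, x   [◇-rule on 3: fresh world x, wRx]
5. a, x   [∨-rule on 4 (branches; this branch)]
Accessibility: uRu, uRv, vRv, vRw, wRw, wRx, xRx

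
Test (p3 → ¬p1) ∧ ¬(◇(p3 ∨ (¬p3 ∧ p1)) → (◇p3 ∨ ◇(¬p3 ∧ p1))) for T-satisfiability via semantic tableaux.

1. (p3 → ¬p1) ∧ ¬(◇(p3 ∨ (¬p3 ∧ p1)) → (◇p3 ∨ ◇(¬p3 ∧ p1))), u
2. p3 → ¬p1, u
3. ¬(◇(p3 ∨ (¬p3 ∧ p1)) → (◇p3 ∨ ◇(¬p3 ∧ p1))), u
4. ◇(p3 ∨ (¬p3 ∧ p1)), u
5. ¬(◇p3 ∨ ◇(¬p3 ∧ p1)), u
6. ¬◇p3, u
7. ¬◇(¬p3 ∧ p1), u
8. ¬p3, u
9. ¬(¬p3 ∧ p1), u
10. ¬p1, u
11. p3 ∨ (¬p3 ∧ p1), v
12. ¬p3, v
13. ¬(¬p3 ∧ p1), v
14. ¬p3 ∧ p1, v
15. p1, v
16. ¬p1, v
Accessibility: uRu, uRv, vRv
Branch closes: p1 and ¬p1 both at v.
(One branch shown.) All branches close.

Unsatisfiable (every branch closes)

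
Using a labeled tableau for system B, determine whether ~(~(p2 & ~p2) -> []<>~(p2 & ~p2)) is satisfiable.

1. ~(~(p2 & ~p2) -> []<>~(p2 & ~p2)), w0
2. ~(p2 & ~p2), w0
3. ~[]<>~(p2 & ~p2), w0
4. p2, w0
5. ~<>~(p2 & ~p2), w1
6. p2 & ~p2, w0
7. ~p2, w0
Accessibility: w0Rw0, w0Rw1, w1Rw0, w1Rw1
Branch closes: p2 and ~p2 both at w0.
Every branch closes; the branch above is one of them.

Unsatisfiable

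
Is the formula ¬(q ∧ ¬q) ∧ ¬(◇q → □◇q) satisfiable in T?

1. ¬(q ∧ ¬q) ∧ ¬(◇q → □◇q), u
2. ¬(q ∧ ¬q), u   [∧-rule on 1]
3. ¬(◇q → □◇q), u   [∧-rule on 1]
4. ◇q, u   [¬→-rule on 3]
5. ¬□◇q, u   [¬→-rule on 3]
6. q, u   [¬∧-rule on 2 (branches; this branch)]
7. q, v   [◇-rule on 4: fresh world v, uRv]
8. ¬◇q, w   [¬□-rule on 5: fresh world w, uRw]
9. ¬q, w   [¬◇-rule on 8 via wRw]
Accessibility: uRu, uRv, uRw, vRv, wRw

Yes, satisfiable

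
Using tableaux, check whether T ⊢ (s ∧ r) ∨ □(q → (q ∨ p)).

Valid

Tableau for the negation ¬((s ∧ r) ∨ □(q → (q ∨ p))):
1. ¬((s ∧ r) ∨ □(q → (q ∨ p))), 0
2. ¬(s ∧ r), 0
3. ¬□(q → (q ∨ p)), 0
4. ¬r, 0
5. ¬(q → (q ∨ p)), 1
6. q, 1
7. ¬(q ∨ p), 1
8. ¬q, 1
9. ¬p, 1
Accessibility: 0R0, 0R1, 1R1
Branch closes: q and ¬q both at 1.
All branches of the negation close; one closing branch shown above.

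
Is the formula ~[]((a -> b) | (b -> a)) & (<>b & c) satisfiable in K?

1. ~[]((a -> b) | (b -> a)) & (<>b & c), u
2. ~[]((a -> b) | (b -> a)), u
3. <>b & c, u
4. <>b, u
5. c, u
6. ~((a -> b) | (b -> a)), v
7. ~(a -> b), v
8. ~(b -> a), v
9. a, v
10. ~b, v
11. b, v
12. ~a, v
Accessibility: uRv
Branch closes: b and ~b both at v.
All branches of the tableau close; one closing branch shown above.

Unsatisfiable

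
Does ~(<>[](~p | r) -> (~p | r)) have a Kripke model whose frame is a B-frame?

Unsatisfiable

1. ~(<>[](~p | r) -> (~p | r)), 0
2. <>[](~p | r), 0
3. ~(~p | r), 0
4. p, 0
5. ~r, 0
6. [](~p | r), 1
7. ~p | r, 0
8. ~p | r, 1
9. r, 0
Accessibility: 0R0, 0R1, 1R0, 1R1
Branch closes: r and ~r both at 0.
(One branch shown.) All branches close.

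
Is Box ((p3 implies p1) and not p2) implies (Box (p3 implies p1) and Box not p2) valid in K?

Tableau for the negation not (Box ((p3 implies p1) and not p2) implies (Box (p3 implies p1) and Box not p2)):
1. not (Box ((p3 implies p1) and not p2) implies (Box (p3 implies p1) and Box not p2)), u
2. Box ((p3 implies p1) and not p2), u
3. not (Box (p3 implies p1) and Box not p2), u
4. not Box (p3 implies p1), u
5. not (p3 implies p1), v
6. p3, v
7. not p1, v
8. (p3 implies p1) and not p2, v
9. p3 implies p1, v
10. not p2, v
11. p1, v
Accessibility: uRv
Branch closes: p1 and not p1 both at v.
Every branch of the negation's tableau closes; the branch above is one of them.

Yes, valid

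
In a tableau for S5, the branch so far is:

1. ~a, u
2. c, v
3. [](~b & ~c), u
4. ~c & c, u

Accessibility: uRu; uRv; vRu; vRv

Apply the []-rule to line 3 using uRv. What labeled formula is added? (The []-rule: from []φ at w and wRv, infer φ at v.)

~b & ~c, v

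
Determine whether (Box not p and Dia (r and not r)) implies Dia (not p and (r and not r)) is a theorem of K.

Tableau for the negation not ((Box not p and Dia (r and not r)) implies Dia (not p and (r and not r))):
1. not ((Box not p and Dia (r and not r)) implies Dia (not p and (r and not r))), u
2. Box not p and Dia (r and not r), u
3. not Dia (not p and (r and not r)), u
4. Box not p, u
5. Dia (r and not r), u
6. r and not r, v
7. r, v
8. not r, v
Accessibility: uRv
Branch closes: r and not r both at v.
Every branch of the negation's tableau closes; the branch above is one of them.

Yes, valid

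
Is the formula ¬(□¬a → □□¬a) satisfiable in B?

Yes, satisfiable

1. ¬(□¬a → □□¬a), u
2. □¬a, u   [¬→-rule on 1]
3. ¬□□¬a, u   [¬→-rule on 1]
4. ¬a, u   [□-rule on 2 via uRu]
5. ¬□¬a, v   [¬□-rule on 3: fresh world v, uRv]
6. ¬a, v   [□-rule on 2 via uRv]
7. a, w   [¬□-rule on 5: fresh world w, vRw]
Accessibility: uRu, uRv, vRu, vRv, vRw, wRv, wRw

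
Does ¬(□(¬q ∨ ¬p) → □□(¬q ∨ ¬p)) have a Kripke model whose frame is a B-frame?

1. ¬(□(¬q ∨ ¬p) → □□(¬q ∨ ¬p)), u
2. □(¬q ∨ ¬p), u   [¬→-rule on 1]
3. ¬□□(¬q ∨ ¬p), u   [¬→-rule on 1]
4. ¬q ∨ ¬p, u   [□-rule on 2 via uRu]
5. ¬p, u   [∨-rule on 4 (branches; this branch)]
6. ¬□(¬q ∨ ¬p), v   [¬□-rule on 3: fresh world v, uRv]
7. ¬q ∨ ¬p, v   [□-rule on 2 via uRv]
8. ¬p, v   [∨-rule on 7 (branches; this branch)]
9. ¬(¬q ∨ ¬p), w   [¬□-rule on 6: fresh world w, vRw]
10. q, w   [¬∨-rule on 9]
11. p, w   [¬∨-rule on 9]
Accessibility: uRu, uRv, vRu, vRv, vRw, wRv, wRw

Satisfiable (open branch found)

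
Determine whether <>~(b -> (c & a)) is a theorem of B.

Tableau for the negation ~<>~(b -> (c & a)):
1. ~<>~(b -> (c & a)), u
2. b -> (c & a), u
3. c & a, u
4. c, u
5. a, u
Accessibility: uRu
The negation has an open branch (countermodel exists).

No, not valid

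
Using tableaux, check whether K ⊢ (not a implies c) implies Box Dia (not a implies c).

Tableau for the negation not ((not a implies c) implies Box Dia (not a implies c)):
1. not ((not a implies c) implies Box Dia (not a implies c)), w0
2. not a implies c, w0   [neg-implies-rule on 1]
3. not Box Dia (not a implies c), w0   [neg-implies-rule on 1]
4. c, w0   [implies-rule on 2 (branches; this branch)]
5. not Dia (not a implies c), w1   [neg-Box-rule on 3: fresh world w1, w0Rw1]
Accessibility: w0Rw1
The negation has an open branch (countermodel exists).

Invalid (countermodel exists)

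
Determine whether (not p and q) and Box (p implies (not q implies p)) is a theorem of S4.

Invalid (countermodel exists)

Tableau for the negation not ((not p and q) and Box (p implies (not q implies p))):
1. not ((not p and q) and Box (p implies (not q implies p))), u
2. not (not p and q), u   [neg-and-rule on 1 (branches; this branch)]
3. not q, u   [neg-and-rule on 2 (branches; this branch)]
Accessibility: uRu
The negation has an open branch (countermodel exists).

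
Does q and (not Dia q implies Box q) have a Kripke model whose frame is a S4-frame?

Yes, satisfiable

1. q and (not Dia q implies Box q), 0
2. q, 0
3. not Dia q implies Box q, 0
4. Box q, 0
Accessibility: 0R0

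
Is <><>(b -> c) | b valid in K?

Tableau for the negation ~(<><>(b -> c) | b):
1. ~(<><>(b -> c) | b), 0
2. ~<><>(b -> c), 0   [~|-rule on 1]
3. ~b, 0   [~|-rule on 1]
The negation has an open branch (countermodel exists).

No, not valid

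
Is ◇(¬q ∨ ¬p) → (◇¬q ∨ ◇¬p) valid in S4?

Valid in S4

Tableau for the negation ¬(◇(¬q ∨ ¬p) → (◇¬q ∨ ◇¬p)):
1. ¬(◇(¬q ∨ ¬p) → (◇¬q ∨ ◇¬p)), 0
2. ◇(¬q ∨ ¬p), 0
3. ¬(◇¬q ∨ ◇¬p), 0
4. ¬◇¬q, 0
5. ¬◇¬p, 0
6. q, 0
7. p, 0
8. ¬q ∨ ¬p, 1
9. q, 1
10. p, 1
11. ¬p, 1
Accessibility: 0R0, 0R1, 1R1
Branch closes: p and ¬p both at 1.
All branches of the negation close; one closing branch shown above.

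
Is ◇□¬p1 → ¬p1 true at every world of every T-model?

No, not valid

Tableau for the negation ¬(◇□¬p1 → ¬p1):
1. ¬(◇□¬p1 → ¬p1), 0
2. ◇□¬p1, 0
3. p1, 0
4. □¬p1, 1
5. ¬p1, 1
Accessibility: 0R0, 0R1, 1R1
The negation has an open branch (countermodel exists).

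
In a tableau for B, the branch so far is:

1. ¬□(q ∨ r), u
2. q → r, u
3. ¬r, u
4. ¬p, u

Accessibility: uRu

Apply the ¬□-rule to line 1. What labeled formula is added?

a fresh world v with uRv, and ¬(q ∨ r) at v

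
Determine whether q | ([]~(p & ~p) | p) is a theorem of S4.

Tableau for the negation ~(q | ([]~(p & ~p) | p)):
1. ~(q | ([]~(p & ~p) | p)), w0
2. ~q, w0
3. ~([]~(p & ~p) | p), w0
4. ~[]~(p & ~p), w0
5. ~p, w0
6. p & ~p, w1
7. p, w1
8. ~p, w1
Accessibility: w0Rw0, w0Rw1, w1Rw1
Branch closes: p and ~p both at w1.
Every branch of the negation's tableau closes; the branch above is one of them.

Yes, valid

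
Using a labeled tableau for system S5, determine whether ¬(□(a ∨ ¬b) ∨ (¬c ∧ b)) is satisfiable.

Satisfiable

1. ¬(□(a ∨ ¬b) ∨ (¬c ∧ b)), 0
2. ¬□(a ∨ ¬b), 0
3. ¬(¬c ∧ b), 0
4. ¬b, 0
5. ¬(a ∨ ¬b), 1
6. ¬a, 1
7. b, 1
Accessibility: 0R0, 0R1, 1R0, 1R1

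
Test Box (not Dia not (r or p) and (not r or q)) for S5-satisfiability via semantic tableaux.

1. Box (not Dia not (r or p) and (not r or q)), u
2. not Dia not (r or p) and (not r or q), u
3. not Dia not (r or p), u
4. not r or q, u
5. r or p, u
6. q, u
7. p, u
Accessibility: uRu

Satisfiable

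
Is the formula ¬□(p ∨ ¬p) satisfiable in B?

1. ¬□(p ∨ ¬p), 0
2. ¬(p ∨ ¬p), 1
3. ¬p, 1
4. p, 1
Accessibility: 0R0, 0R1, 1R0, 1R1
Branch closes: p and ¬p both at 1.
Every branch closes; the branch above is one of them.

No, unsatisfiable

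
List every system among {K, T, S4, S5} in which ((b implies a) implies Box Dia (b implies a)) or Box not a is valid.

S4-tableau for the negation not (((b implies a) implies Box Dia (b implies a)) or Box not a):
1. not (((b implies a) implies Box Dia (b implies a)) or Box not a), u
2. not ((b implies a) implies Box Dia (b implies a)), u   [neg-or-rule on 1]
3. not Box not a, u   [neg-or-rule on 1]
4. b implies a, u   [neg-implies-rule on 2]
5. not Box Dia (b implies a), u   [neg-implies-rule on 2]
6. a, u   [implies-rule on 4 (branches; this branch)]
7. a, v   [neg-Box-rule on 3: fresh world v, uRv]
8. not Dia (b implies a), w   [neg-Box-rule on 5: fresh world w, uRw]
9. not (b implies a), w   [neg-Dia-rule on 8 via wRw]
10. b, w   [neg-implies-rule on 9]
11. not a, w   [neg-implies-rule on 9]
Accessibility: uRu, uRv, uRw, vRv, wRw
Complete open branch: countermodel on an S4-frame, so not valid in S4, nor in K, T (the same frame is also a K-frame and a T-frame).
S5-tableau for the negation not (((b implies a) implies Box Dia (b implies a)) or Box not a):
1. not (((b implies a) implies Box Dia (b implies a)) or Box not a), u
2. not ((b implies a) implies Box Dia (b implies a)), u   [neg-or-rule on 1]
3. not Box not a, u   [neg-or-rule on 1]
4. b implies a, u   [neg-implies-rule on 2]
5. not Box Dia (b implies a), u   [neg-implies-rule on 2]
6. a, u   [implies-rule on 4 (branches; this branch)]
7. a, v   [neg-Box-rule on 3: fresh world v, uRv]
8. not Dia (b implies a), w   [neg-Box-rule on 5: fresh world w, uRw]
9. not (b implies a), u   [neg-Dia-rule on 8 via wRu]
10. b, u   [neg-implies-rule on 9]
11. not a, u   [neg-implies-rule on 9]
Accessibility: uRu, uRv, uRw, vRu, vRv, vRw, wRu, wRv, wRw
Branch closes: a and not a both at u.
Every branch closes (one shown): valid in S5.

S5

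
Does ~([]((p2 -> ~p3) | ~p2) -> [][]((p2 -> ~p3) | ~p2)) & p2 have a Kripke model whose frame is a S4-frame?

No, unsatisfiable

1. ~([]((p2 -> ~p3) | ~p2) -> [][]((p2 -> ~p3) | ~p2)) & p2, w0
2. ~([]((p2 -> ~p3) | ~p2) -> [][]((p2 -> ~p3) | ~p2)), w0   [&-rule on 1]
3. p2, w0   [&-rule on 1]
4. []((p2 -> ~p3) | ~p2), w0   [~->-rule on 2]
5. ~[][]((p2 -> ~p3) | ~p2), w0   [~->-rule on 2]
6. (p2 -> ~p3) | ~p2, w0   [[]-rule on 4 via w0Rw0]
7. p2 -> ~p3, w0   [|-rule on 6 (branches; this branch)]
8. ~p3, w0   [->-rule on 7 (branches; this branch)]
9. ~[]((p2 -> ~p3) | ~p2), w1   [~[]-rule on 5: fresh world w1, w0Rw1]
10. (p2 -> ~p3) | ~p2, w1   [[]-rule on 4 via w0Rw1]
11. p2 -> ~p3, w1   [|-rule on 10 (branches; this branch)]
12. ~p3, w1   [->-rule on 11 (branches; this branch)]
13. ~((p2 -> ~p3) | ~p2), w2   [~[]-rule on 9: fresh world w2, w1Rw2]
14. ~(p2 -> ~p3), w2   [~|-rule on 13]
15. p2, w2   [~|-rule on 13]
16. p3, w2   [~->-rule on 14]
17. (p2 -> ~p3) | ~p2, w2   [[]-rule on 4 via w0Rw2]
18. p2 -> ~p3, w2   [|-rule on 17 (branches; this branch)]
19. ~p3, w2   [->-rule on 18 (branches; this branch)]
Accessibility: w0Rw0, w0Rw1, w0Rw2, w1Rw1, w1Rw2, w2Rw2
Branch closes: p3 and ~p3 both at w2.
Every branch closes; the branch above is one of them.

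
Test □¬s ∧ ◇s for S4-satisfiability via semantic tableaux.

Unsatisfiable

1. □¬s ∧ ◇s, u
2. □¬s, u   [∧-rule on 1]
3. ◇s, u   [∧-rule on 1]
4. ¬s, u   [□-rule on 2 via uRu]
5. s, v   [◇-rule on 3: fresh world v, uRv]
6. ¬s, v   [□-rule on 2 via uRv]
Accessibility: uRu, uRv, vRv
Branch closes: s and ¬s both at v.
(One branch shown.) All branches close.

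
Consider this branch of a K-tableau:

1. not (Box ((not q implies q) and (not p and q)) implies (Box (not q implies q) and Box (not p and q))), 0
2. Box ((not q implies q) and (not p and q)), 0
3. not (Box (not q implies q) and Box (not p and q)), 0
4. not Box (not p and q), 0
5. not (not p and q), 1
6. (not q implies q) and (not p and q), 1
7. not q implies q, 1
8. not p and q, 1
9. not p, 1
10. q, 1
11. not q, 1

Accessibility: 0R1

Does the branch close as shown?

Both q and not q appear at 1.

Closed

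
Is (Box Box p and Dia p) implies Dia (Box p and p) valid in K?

Valid in K

Tableau for the negation not ((Box Box p and Dia p) implies Dia (Box p and p)):
1. not ((Box Box p and Dia p) implies Dia (Box p and p)), 0
2. Box Box p and Dia p, 0
3. not Dia (Box p and p), 0
4. Box Box p, 0
5. Dia p, 0
6. p, 1
7. not (Box p and p), 1
8. Box p, 1
9. not Box p, 1
10. not p, 2
11. p, 2
Accessibility: 0R1, 1R2
Branch closes: p and not p both at 2.
Every branch of the negation's tableau closes; the branch above is one of them.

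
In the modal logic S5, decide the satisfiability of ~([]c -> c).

1. ~([]c -> c), w0
2. []c, w0
3. ~c, w0
4. c, w0
Accessibility: w0Rw0
Branch closes: c and ~c both at w0.
Every branch closes; the branch above is one of them.

No, unsatisfiable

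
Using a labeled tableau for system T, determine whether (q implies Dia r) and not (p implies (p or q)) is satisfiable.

Unsatisfiable (every branch closes)

1. (q implies Dia r) and not (p implies (p or q)), u
2. q implies Dia r, u
3. not (p implies (p or q)), u
4. p, u
5. not (p or q), u
6. not p, u
7. not q, u
Accessibility: uRu
Branch closes: p and not p both at u.
Every branch closes; the branch above is one of them.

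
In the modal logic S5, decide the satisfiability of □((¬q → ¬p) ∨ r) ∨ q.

1. □((¬q → ¬p) ∨ r) ∨ q, u
2. q, u
Accessibility: uRu

Satisfiable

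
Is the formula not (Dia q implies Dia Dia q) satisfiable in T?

1. not (Dia q implies Dia Dia q), w0
2. Dia q, w0
3. not Dia Dia q, w0
4. not Dia q, w0
5. not q, w0
6. q, w1
7. not Dia q, w1
8. not q, w1
Accessibility: w0Rw0, w0Rw1, w1Rw1
Branch closes: q and not q both at w1.
All branches of the tableau close; one closing branch shown above.

No, unsatisfiable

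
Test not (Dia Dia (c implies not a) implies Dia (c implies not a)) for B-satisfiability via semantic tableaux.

Satisfiable (open branch found)

1. not (Dia Dia (c implies not a) implies Dia (c implies not a)), 0
2. Dia Dia (c implies not a), 0
3. not Dia (c implies not a), 0
4. not (c implies not a), 0
5. c, 0
6. a, 0
7. Dia (c implies not a), 1
8. not (c implies not a), 1
9. c, 1
10. a, 1
11. c implies not a, 2
12. not a, 2
Accessibility: 0R0, 0R1, 1R0, 1R1, 1R2, 2R1, 2R2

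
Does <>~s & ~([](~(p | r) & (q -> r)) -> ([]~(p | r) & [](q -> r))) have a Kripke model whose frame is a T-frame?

1. <>~s & ~([](~(p | r) & (q -> r)) -> ([]~(p | r) & [](q -> r))), w0
2. <>~s, w0
3. ~([](~(p | r) & (q -> r)) -> ([]~(p | r) & [](q -> r))), w0
4. [](~(p | r) & (q -> r)), w0
5. ~([]~(p | r) & [](q -> r)), w0
6. ~(p | r) & (q -> r), w0
7. ~(p | r), w0
8. q -> r, w0
9. ~p, w0
10. ~r, w0
11. ~[](q -> r), w0
12. ~q, w0
13. ~s, w1
14. ~(p | r) & (q -> r), w1
15. ~(p | r), w1
16. q -> r, w1
17. ~p, w1
18. ~r, w1
19. ~q, w1
20. ~(q -> r), w2
21. q, w2
22. ~r, w2
23. ~(p | r) & (q -> r), w2
24. ~(p | r), w2
25. q -> r, w2
26. ~p, w2
27. r, w2
Accessibility: w0Rw0, w0Rw1, w0Rw2, w1Rw1, w2Rw2
Branch closes: r and ~r both at w2.
(One branch shown.) All branches close.

Unsatisfiable (every branch closes)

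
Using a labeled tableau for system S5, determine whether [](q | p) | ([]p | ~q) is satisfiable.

Satisfiable (open branch found)

1. [](q | p) | ([]p | ~q), w0
2. []p | ~q, w0   [|-rule on 1 (branches; this branch)]
3. ~q, w0   [|-rule on 2 (branches; this branch)]
Accessibility: w0Rw0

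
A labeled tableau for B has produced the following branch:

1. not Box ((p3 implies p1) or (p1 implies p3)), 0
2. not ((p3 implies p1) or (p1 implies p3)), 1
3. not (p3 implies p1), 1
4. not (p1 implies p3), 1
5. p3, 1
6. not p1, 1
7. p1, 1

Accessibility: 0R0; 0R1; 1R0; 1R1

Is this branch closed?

Both p1 and not p1 appear at 1.

Closed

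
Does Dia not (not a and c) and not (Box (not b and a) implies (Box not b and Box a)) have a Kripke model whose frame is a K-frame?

Unsatisfiable (every branch closes)

1. Dia not (not a and c) and not (Box (not b and a) implies (Box not b and Box a)), u
2. Dia not (not a and c), u   [and-rule on 1]
3. not (Box (not b and a) implies (Box not b and Box a)), u   [and-rule on 1]
4. Box (not b and a), u   [neg-implies-rule on 3]
5. not (Box not b and Box a), u   [neg-implies-rule on 3]
6. not Box a, u   [neg-and-rule on 5 (branches; this branch)]
7. not (not a and c), v   [Dia-rule on 2: fresh world v, uRv]
8. not b and a, v   [Box-rule on 4 via uRv]
9. not b, v   [and-rule on 8]
10. a, v   [and-rule on 8]
11. not c, v   [neg-and-rule on 7 (branches; this branch)]
12. not a, w   [neg-Box-rule on 6: fresh world w, uRw]
13. not b and a, w   [Box-rule on 4 via uRw]
14. not b, w   [and-rule on 13]
15. a, w   [and-rule on 13]
Accessibility: uRv, uRw
Branch closes: a and not a both at w.
All branches of the tableau close; one closing branch shown above.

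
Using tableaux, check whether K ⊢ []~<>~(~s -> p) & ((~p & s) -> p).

Tableau for the negation ~([]~<>~(~s -> p) & ((~p & s) -> p)):
1. ~([]~<>~(~s -> p) & ((~p & s) -> p)), u
2. ~((~p & s) -> p), u
3. ~p & s, u
4. ~p, u
5. s, u
The negation has an open branch (countermodel exists).

Invalid (countermodel exists)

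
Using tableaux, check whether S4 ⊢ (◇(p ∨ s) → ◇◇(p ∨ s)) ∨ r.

Valid in S4

Tableau for the negation ¬((◇(p ∨ s) → ◇◇(p ∨ s)) ∨ r):
1. ¬((◇(p ∨ s) → ◇◇(p ∨ s)) ∨ r), w0
2. ¬(◇(p ∨ s) → ◇◇(p ∨ s)), w0
3. ¬r, w0
4. ◇(p ∨ s), w0
5. ¬◇◇(p ∨ s), w0
6. ¬◇(p ∨ s), w0
7. ¬(p ∨ s), w0
8. ¬p, w0
9. ¬s, w0
10. p ∨ s, w1
11. ¬◇(p ∨ s), w1
12. ¬(p ∨ s), w1
13. ¬p, w1
14. ¬s, w1
15. s, w1
Accessibility: w0Rw0, w0Rw1, w1Rw1
Branch closes: s and ¬s both at w1.
All branches of the negation close; one closing branch shown above.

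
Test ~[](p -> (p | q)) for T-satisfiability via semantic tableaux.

1. ~[](p -> (p | q)), u
2. ~(p -> (p | q)), v   [~[]-rule on 1: fresh world v, uRv]
3. p, v   [~->-rule on 2]
4. ~(p | q), v   [~->-rule on 2]
5. ~p, v   [~|-rule on 4]
6. ~q, v   [~|-rule on 4]
Accessibility: uRu, uRv, vRv
Branch closes: p and ~p both at v.
All branches of the tableau close; one closing branch shown above.

No, unsatisfiable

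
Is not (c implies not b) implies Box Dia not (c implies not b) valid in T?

Not valid

Tableau for the negation not (not (c implies not b) implies Box Dia not (c implies not b)):
1. not (not (c implies not b) implies Box Dia not (c implies not b)), u
2. not (c implies not b), u
3. not Box Dia not (c implies not b), u
4. c, u
5. b, u
6. not Dia not (c implies not b), v
7. c implies not b, v
8. not b, v
Accessibility: uRu, uRv, vRv
The negation has an open branch (countermodel exists).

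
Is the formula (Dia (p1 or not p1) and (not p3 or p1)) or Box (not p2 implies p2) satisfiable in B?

Satisfiable (open branch found)

1. (Dia (p1 or not p1) and (not p3 or p1)) or Box (not p2 implies p2), u
2. Box (not p2 implies p2), u   [or-rule on 1 (branches; this branch)]
3. not p2 implies p2, u   [Box-rule on 2 via uRu]
4. p2, u   [implies-rule on 3 (branches; this branch)]
Accessibility: uRu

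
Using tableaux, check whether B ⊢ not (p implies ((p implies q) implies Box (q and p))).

Tableau for the negation p implies ((p implies q) implies Box (q and p)):
1. p implies ((p implies q) implies Box (q and p)), u
2. (p implies q) implies Box (q and p), u   [implies-rule on 1 (branches; this branch)]
3. Box (q and p), u   [implies-rule on 2 (branches; this branch)]
4. q and p, u   [Box-rule on 3 via uRu]
5. q, u   [and-rule on 4]
6. p, u   [and-rule on 4]
Accessibility: uRu
The negation has an open branch (countermodel exists).

Not valid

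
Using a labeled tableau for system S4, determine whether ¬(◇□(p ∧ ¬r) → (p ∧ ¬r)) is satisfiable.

1. ¬(◇□(p ∧ ¬r) → (p ∧ ¬r)), u
2. ◇□(p ∧ ¬r), u   [¬→-rule on 1]
3. ¬(p ∧ ¬r), u   [¬→-rule on 1]
4. r, u   [¬∧-rule on 3 (branches; this branch)]
5. □(p ∧ ¬r), v   [◇-rule on 2: fresh world v, uRv]
6. p ∧ ¬r, v   [□-rule on 5 via vRv]
7. p, v   [∧-rule on 6]
8. ¬r, v   [∧-rule on 6]
Accessibility: uRu, uRv, vRv

Yes, satisfiable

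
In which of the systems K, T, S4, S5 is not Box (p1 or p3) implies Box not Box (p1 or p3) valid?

S4-tableau for the negation not (not Box (p1 or p3) implies Box not Box (p1 or p3)):
1. not (not Box (p1 or p3) implies Box not Box (p1 or p3)), 0
2. not Box (p1 or p3), 0
3. not Box not Box (p1 or p3), 0
4. not (p1 or p3), 1
5. not p1, 1
6. not p3, 1
7. Box (p1 or p3), 2
8. p1 or p3, 2
9. p3, 2
Accessibility: 0R0, 0R1, 0R2, 1R1, 2R2
Complete open branch: countermodel on an S4-frame, so not valid in S4, nor in K, T (the same frame is also a K-frame and a T-frame).
S5-tableau for the negation not (not Box (p1 or p3) implies Box not Box (p1 or p3)):
1. not (not Box (p1 or p3) implies Box not Box (p1 or p3)), 0
2. not Box (p1 or p3), 0
3. not Box not Box (p1 or p3), 0
4. not (p1 or p3), 1
5. not p1, 1
6. not p3, 1
7. Box (p1 or p3), 2
8. p1 or p3, 0
9. p1 or p3, 1
10. p1 or p3, 2
11. p3, 0
12. p3, 1
Accessibility: 0R0, 0R1, 0R2, 1R0, 1R1, 1R2, 2R0, 2R1, 2R2
Branch closes: p3 and not p3 both at 1.
Every branch closes (one shown): valid in S5.

S5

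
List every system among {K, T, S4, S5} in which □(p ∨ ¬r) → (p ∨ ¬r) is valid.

K-tableau for the negation ¬(□(p ∨ ¬r) → (p ∨ ¬r)):
1. ¬(□(p ∨ ¬r) → (p ∨ ¬r)), w0
2. □(p ∨ ¬r), w0   [¬→-rule on 1]
3. ¬(p ∨ ¬r), w0   [¬→-rule on 1]
4. ¬p, w0   [¬∨-rule on 3]
5. r, w0   [¬∨-rule on 3]
Complete open branch: countermodel on a K-frame, so not valid in K.
T-tableau for the negation ¬(□(p ∨ ¬r) → (p ∨ ¬r)):
1. ¬(□(p ∨ ¬r) → (p ∨ ¬r)), w0
2. □(p ∨ ¬r), w0   [¬→-rule on 1]
3. ¬(p ∨ ¬r), w0   [¬→-rule on 1]
4. ¬p, w0   [¬∨-rule on 3]
5. r, w0   [¬∨-rule on 3]
6. p ∨ ¬r, w0   [□-rule on 2 via w0Rw0]
7. ¬r, w0   [∨-rule on 6 (branches; this branch)]
Accessibility: w0Rw0
Branch closes: r and ¬r both at w0.
Every branch closes (one shown): valid in T, hence also in S4, S5 (every theorem of T is a theorem of S4 and S5).

T, S4, S5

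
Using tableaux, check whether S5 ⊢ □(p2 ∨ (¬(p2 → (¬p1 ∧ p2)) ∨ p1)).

Tableau for the negation ¬□(p2 ∨ (¬(p2 → (¬p1 ∧ p2)) ∨ p1)):
1. ¬□(p2 ∨ (¬(p2 → (¬p1 ∧ p2)) ∨ p1)), u
2. ¬(p2 ∨ (¬(p2 → (¬p1 ∧ p2)) ∨ p1)), v
3. ¬p2, v
4. ¬(¬(p2 → (¬p1 ∧ p2)) ∨ p1), v
5. p2 → (¬p1 ∧ p2), v
6. ¬p1, v
Accessibility: uRu, uRv, vRu, vRv
The negation has an open branch (countermodel exists).

Not valid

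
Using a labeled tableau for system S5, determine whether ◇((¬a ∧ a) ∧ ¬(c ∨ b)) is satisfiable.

No, unsatisfiable

1. ◇((¬a ∧ a) ∧ ¬(c ∨ b)), w0
2. (¬a ∧ a) ∧ ¬(c ∨ b), w1
3. ¬a ∧ a, w1
4. ¬(c ∨ b), w1
5. ¬a, w1
6. a, w1
Accessibility: w0Rw0, w0Rw1, w1Rw0, w1Rw1
Branch closes: a and ¬a both at w1.
All branches of the tableau close; one closing branch shown above.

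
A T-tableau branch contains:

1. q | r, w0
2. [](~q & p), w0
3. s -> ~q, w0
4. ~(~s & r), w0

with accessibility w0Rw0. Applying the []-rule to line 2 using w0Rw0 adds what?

~q & p, w0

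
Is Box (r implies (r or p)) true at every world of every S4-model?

Valid in S4

Tableau for the negation not Box (r implies (r or p)):
1. not Box (r implies (r or p)), w0
2. not (r implies (r or p)), w1   [neg-Box-rule on 1: fresh world w1, w0Rw1]
3. r, w1   [neg-implies-rule on 2]
4. not (r or p), w1   [neg-implies-rule on 2]
5. not r, w1   [neg-or-rule on 4]
6. not p, w1   [neg-or-rule on 4]
Accessibility: w0Rw0, w0Rw1, w1Rw1
Branch closes: r and not r both at w1.
Every branch of the negation's tableau closes; the branch above is one of them.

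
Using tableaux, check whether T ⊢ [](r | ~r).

Tableau for the negation ~[](r | ~r):
1. ~[](r | ~r), w0
2. ~(r | ~r), w1
3. ~r, w1
4. r, w1
Accessibility: w0Rw0, w0Rw1, w1Rw1
Branch closes: r and ~r both at w1.
All branches of the negation close; one closing branch shown above.

Yes, valid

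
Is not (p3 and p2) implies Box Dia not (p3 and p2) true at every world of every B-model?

Valid

Tableau for the negation not (not (p3 and p2) implies Box Dia not (p3 and p2)):
1. not (not (p3 and p2) implies Box Dia not (p3 and p2)), u
2. not (p3 and p2), u
3. not Box Dia not (p3 and p2), u
4. not p2, u
5. not Dia not (p3 and p2), v
6. p3 and p2, u
7. p3, u
8. p2, u
Accessibility: uRu, uRv, vRu, vRv
Branch closes: p2 and not p2 both at u.
All branches of the negation close; one closing branch shown above.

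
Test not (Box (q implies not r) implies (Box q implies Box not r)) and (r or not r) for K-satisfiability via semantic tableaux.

Unsatisfiable

1. not (Box (q implies not r) implies (Box q implies Box not r)) and (r or not r), 0
2. not (Box (q implies not r) implies (Box q implies Box not r)), 0   [and-rule on 1]
3. r or not r, 0   [and-rule on 1]
4. Box (q implies not r), 0   [neg-implies-rule on 2]
5. not (Box q implies Box not r), 0   [neg-implies-rule on 2]
6. Box q, 0   [neg-implies-rule on 5]
7. not Box not r, 0   [neg-implies-rule on 5]
8. not r, 0   [or-rule on 3 (branches; this branch)]
9. r, 1   [neg-Box-rule on 7: fresh world 1, 0R1]
10. q implies not r, 1   [Box-rule on 4 via 0R1]
11. q, 1   [Box-rule on 6 via 0R1]
12. not r, 1   [implies-rule on 10 (branches; this branch)]
Accessibility: 0R1
Branch closes: r and not r both at 1.
(One branch shown.) All branches close.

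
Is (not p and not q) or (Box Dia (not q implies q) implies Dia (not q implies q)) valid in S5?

Yes, valid

Tableau for the negation not ((not p and not q) or (Box Dia (not q implies q) implies Dia (not q implies q))):
1. not ((not p and not q) or (Box Dia (not q implies q) implies Dia (not q implies q))), u
2. not (not p and not q), u
3. not (Box Dia (not q implies q) implies Dia (not q implies q)), u
4. Box Dia (not q implies q), u
5. not Dia (not q implies q), u
6. Dia (not q implies q), u
7. not (not q implies q), u
8. not q, u
9. p, u
10. not q implies q, v
11. Dia (not q implies q), v
12. not (not q implies q), v
13. not q, v
14. q, v
Accessibility: uRu, uRv, vRu, vRv
Branch closes: q and not q both at v.
Every branch of the negation's tableau closes; the branch above is one of them.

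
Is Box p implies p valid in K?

Tableau for the negation not (Box p implies p):
1. not (Box p implies p), u
2. Box p, u
3. not p, u
The negation has an open branch (countermodel exists).

No, not valid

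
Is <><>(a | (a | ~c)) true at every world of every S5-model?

No, not valid

Tableau for the negation ~<><>(a | (a | ~c)):
1. ~<><>(a | (a | ~c)), w0
2. ~<>(a | (a | ~c)), w0   [~<>-rule on 1 via w0Rw0]
3. ~(a | (a | ~c)), w0   [~<>-rule on 2 via w0Rw0]
4. ~a, w0   [~|-rule on 3]
5. ~(a | ~c), w0   [~|-rule on 3]
6. c, w0   [~|-rule on 5]
Accessibility: w0Rw0
The negation has an open branch (countermodel exists).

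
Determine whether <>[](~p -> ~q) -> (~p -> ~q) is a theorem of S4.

Tableau for the negation ~(<>[](~p -> ~q) -> (~p -> ~q)):
1. ~(<>[](~p -> ~q) -> (~p -> ~q)), 0
2. <>[](~p -> ~q), 0
3. ~(~p -> ~q), 0
4. ~p, 0
5. q, 0
6. [](~p -> ~q), 1
7. ~p -> ~q, 1
8. ~q, 1
Accessibility: 0R0, 0R1, 1R1
The negation has an open branch (countermodel exists).

No, not valid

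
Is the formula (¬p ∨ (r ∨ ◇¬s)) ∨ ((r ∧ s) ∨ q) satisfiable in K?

Satisfiable

1. (¬p ∨ (r ∨ ◇¬s)) ∨ ((r ∧ s) ∨ q), u
2. (r ∧ s) ∨ q, u
3. q, u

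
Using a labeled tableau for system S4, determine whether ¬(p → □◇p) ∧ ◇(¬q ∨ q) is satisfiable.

Yes, satisfiable

1. ¬(p → □◇p) ∧ ◇(¬q ∨ q), 0
2. ¬(p → □◇p), 0
3. ◇(¬q ∨ q), 0
4. p, 0
5. ¬□◇p, 0
6. ¬q ∨ q, 1
7. q, 1
8. ¬◇p, 2
9. ¬p, 2
Accessibility: 0R0, 0R1, 0R2, 1R1, 2R2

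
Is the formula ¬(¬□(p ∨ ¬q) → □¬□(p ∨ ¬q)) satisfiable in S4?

1. ¬(¬□(p ∨ ¬q) → □¬□(p ∨ ¬q)), 0
2. ¬□(p ∨ ¬q), 0
3. ¬□¬□(p ∨ ¬q), 0
4. ¬(p ∨ ¬q), 1
5. ¬p, 1
6. q, 1
7. □(p ∨ ¬q), 2
8. p ∨ ¬q, 2
9. ¬q, 2
Accessibility: 0R0, 0R1, 0R2, 1R1, 2R2

Satisfiable (open branch found)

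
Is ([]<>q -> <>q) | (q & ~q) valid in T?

Yes, valid

Tableau for the negation ~(([]<>q -> <>q) | (q & ~q)):
1. ~(([]<>q -> <>q) | (q & ~q)), w0
2. ~([]<>q -> <>q), w0   [~|-rule on 1]
3. ~(q & ~q), w0   [~|-rule on 1]
4. []<>q, w0   [~->-rule on 2]
5. ~<>q, w0   [~->-rule on 2]
6. <>q, w0   [[]-rule on 4 via w0Rw0]
7. ~q, w0   [~<>-rule on 5 via w0Rw0]
8. q, w1   [<>-rule on 6: fresh world w1, w0Rw1]
9. <>q, w1   [[]-rule on 4 via w0Rw1]
10. ~q, w1   [~<>-rule on 5 via w0Rw1]
Accessibility: w0Rw0, w0Rw1, w1Rw1
Branch closes: q and ~q both at w1.
All branches of the negation close; one closing branch shown above.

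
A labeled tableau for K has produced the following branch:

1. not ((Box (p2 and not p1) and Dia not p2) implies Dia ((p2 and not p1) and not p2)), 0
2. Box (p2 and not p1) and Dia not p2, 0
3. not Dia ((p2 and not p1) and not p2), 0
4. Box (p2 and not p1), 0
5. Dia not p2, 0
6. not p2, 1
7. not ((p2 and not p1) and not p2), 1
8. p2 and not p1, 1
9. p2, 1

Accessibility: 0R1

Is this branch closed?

Closed

Both p2 and not p2 appear at 1.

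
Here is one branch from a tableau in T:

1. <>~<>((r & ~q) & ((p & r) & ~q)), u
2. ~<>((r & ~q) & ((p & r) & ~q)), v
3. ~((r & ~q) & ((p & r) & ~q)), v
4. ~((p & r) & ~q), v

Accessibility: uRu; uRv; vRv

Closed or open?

Not closed

No atom appears with both signs at the same world.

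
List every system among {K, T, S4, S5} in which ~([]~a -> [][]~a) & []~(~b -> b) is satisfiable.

K, T

T-tableau for the formula:
1. ~([]~a -> [][]~a) & []~(~b -> b), w0
2. ~([]~a -> [][]~a), w0   [&-rule on 1]
3. []~(~b -> b), w0   [&-rule on 1]
4. []~a, w0   [~->-rule on 2]
5. ~[][]~a, w0   [~->-rule on 2]
6. ~(~b -> b), w0   [[]-rule on 3 via w0Rw0]
7. ~b, w0   [~->-rule on 6]
8. ~a, w0   [[]-rule on 4 via w0Rw0]
9. ~[]~a, w1   [~[]-rule on 5: fresh world w1, w0Rw1]
10. ~(~b -> b), w1   [[]-rule on 3 via w0Rw1]
11. ~b, w1   [~->-rule on 10]
12. ~a, w1   [[]-rule on 4 via w0Rw1]
13. a, w2   [~[]-rule on 9: fresh world w2, w1Rw2]
Accessibility: w0Rw0, w0Rw1, w1Rw1, w1Rw2, w2Rw2
Complete open branch: satisfiable in T, hence also in K (this T-model is also a K-model).
S4-tableau for the formula:
1. ~([]~a -> [][]~a) & []~(~b -> b), w0
2. ~([]~a -> [][]~a), w0   [&-rule on 1]
3. []~(~b -> b), w0   [&-rule on 1]
4. []~a, w0   [~->-rule on 2]
5. ~[][]~a, w0   [~->-rule on 2]
6. ~(~b -> b), w0   [[]-rule on 3 via w0Rw0]
7. ~b, w0   [~->-rule on 6]
8. ~a, w0   [[]-rule on 4 via w0Rw0]
9. ~[]~a, w1   [~[]-rule on 5: fresh world w1, w0Rw1]
10. ~(~b -> b), w1   [[]-rule on 3 via w0Rw1]
11. ~b, w1   [~->-rule on 10]
12. ~a, w1   [[]-rule on 4 via w0Rw1]
13. a, w2   [~[]-rule on 9: fresh world w2, w1Rw2]
14. ~(~b -> b), w2   [[]-rule on 3 via w0Rw2]
15. ~b, w2   [~->-rule on 14]
16. ~a, w2   [[]-rule on 4 via w0Rw2]
Accessibility: w0Rw0, w0Rw1, w0Rw2, w1Rw1, w1Rw2, w2Rw2
Branch closes: a and ~a both at w2.
Every branch closes (one shown): unsatisfiable in S4, hence also in S5 (every S5-frame is an S4-frame).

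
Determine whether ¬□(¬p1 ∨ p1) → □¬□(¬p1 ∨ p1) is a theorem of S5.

Yes, valid

Tableau for the negation ¬(¬□(¬p1 ∨ p1) → □¬□(¬p1 ∨ p1)):
1. ¬(¬□(¬p1 ∨ p1) → □¬□(¬p1 ∨ p1)), w0
2. ¬□(¬p1 ∨ p1), w0   [¬→-rule on 1]
3. ¬□¬□(¬p1 ∨ p1), w0   [¬→-rule on 1]
4. ¬(¬p1 ∨ p1), w1   [¬□-rule on 2: fresh world w1, w0Rw1]
5. p1, w1   [¬∨-rule on 4]
6. ¬p1, w1   [¬∨-rule on 4]
Accessibility: w0Rw0, w0Rw1, w1Rw0, w1Rw1
Branch closes: p1 and ¬p1 both at w1.
All branches of the negation close; one closing branch shown above.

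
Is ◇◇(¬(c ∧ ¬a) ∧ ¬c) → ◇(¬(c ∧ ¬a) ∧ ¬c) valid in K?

Tableau for the negation ¬(◇◇(¬(c ∧ ¬a) ∧ ¬c) → ◇(¬(c ∧ ¬a) ∧ ¬c)):
1. ¬(◇◇(¬(c ∧ ¬a) ∧ ¬c) → ◇(¬(c ∧ ¬a) ∧ ¬c)), w0
2. ◇◇(¬(c ∧ ¬a) ∧ ¬c), w0
3. ¬◇(¬(c ∧ ¬a) ∧ ¬c), w0
4. ◇(¬(c ∧ ¬a) ∧ ¬c), w1
5. ¬(¬(c ∧ ¬a) ∧ ¬c), w1
6. c, w1
7. ¬(c ∧ ¬a) ∧ ¬c, w2
8. ¬(c ∧ ¬a), w2
9. ¬c, w2
10. a, w2
Accessibility: w0Rw1, w1Rw2
The negation has an open branch (countermodel exists).

Not valid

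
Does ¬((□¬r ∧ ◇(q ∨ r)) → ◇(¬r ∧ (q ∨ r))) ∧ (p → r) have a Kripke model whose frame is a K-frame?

Unsatisfiable

1. ¬((□¬r ∧ ◇(q ∨ r)) → ◇(¬r ∧ (q ∨ r))) ∧ (p → r), w0
2. ¬((□¬r ∧ ◇(q ∨ r)) → ◇(¬r ∧ (q ∨ r))), w0
3. p → r, w0
4. □¬r ∧ ◇(q ∨ r), w0
5. ¬◇(¬r ∧ (q ∨ r)), w0
6. □¬r, w0
7. ◇(q ∨ r), w0
8. r, w0
9. q ∨ r, w1
10. ¬(¬r ∧ (q ∨ r)), w1
11. ¬r, w1
12. q, w1
13. ¬(q ∨ r), w1
14. ¬q, w1
Accessibility: w0Rw1
Branch closes: q and ¬q both at w1.
Every branch closes; the branch above is one of them.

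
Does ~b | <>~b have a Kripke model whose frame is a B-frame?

1. ~b | <>~b, 0
2. <>~b, 0
3. ~b, 1
Accessibility: 0R0, 0R1, 1R0, 1R1

Satisfiable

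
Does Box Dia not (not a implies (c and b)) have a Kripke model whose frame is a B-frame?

Yes, satisfiable

1. Box Dia not (not a implies (c and b)), u
2. Dia not (not a implies (c and b)), u   [Box-rule on 1 via uRu]
3. not (not a implies (c and b)), v   [Dia-rule on 2: fresh world v, uRv]
4. not a, v   [neg-implies-rule on 3]
5. not (c and b), v   [neg-implies-rule on 3]
6. Dia not (not a implies (c and b)), v   [Box-rule on 1 via uRv]
7. not b, v   [neg-and-rule on 5 (branches; this branch)]
8. not (not a implies (c and b)), w   [Dia-rule on 6: fresh world w, vRw]
9. not a, w   [neg-implies-rule on 8]
10. not (c and b), w   [neg-implies-rule on 8]
11. not b, w   [neg-and-rule on 10 (branches; this branch)]
Accessibility: uRu, uRv, vRu, vRv, vRw, wRv, wRw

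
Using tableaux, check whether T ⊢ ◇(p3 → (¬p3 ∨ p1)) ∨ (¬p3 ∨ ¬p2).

Tableau for the negation ¬(◇(p3 → (¬p3 ∨ p1)) ∨ (¬p3 ∨ ¬p2)):
1. ¬(◇(p3 → (¬p3 ∨ p1)) ∨ (¬p3 ∨ ¬p2)), w0
2. ¬◇(p3 → (¬p3 ∨ p1)), w0
3. ¬(¬p3 ∨ ¬p2), w0
4. p3, w0
5. p2, w0
6. ¬(p3 → (¬p3 ∨ p1)), w0
7. ¬(¬p3 ∨ p1), w0
8. ¬p1, w0
Accessibility: w0Rw0
The negation has an open branch (countermodel exists).

Invalid (countermodel exists)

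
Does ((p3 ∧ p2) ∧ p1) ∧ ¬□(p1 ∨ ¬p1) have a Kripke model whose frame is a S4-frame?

Unsatisfiable

1. ((p3 ∧ p2) ∧ p1) ∧ ¬□(p1 ∨ ¬p1), u
2. (p3 ∧ p2) ∧ p1, u   [∧-rule on 1]
3. ¬□(p1 ∨ ¬p1), u   [∧-rule on 1]
4. p3 ∧ p2, u   [∧-rule on 2]
5. p1, u   [∧-rule on 2]
6. p3, u   [∧-rule on 4]
7. p2, u   [∧-rule on 4]
8. ¬(p1 ∨ ¬p1), v   [¬□-rule on 3: fresh world v, uRv]
9. ¬p1, v   [¬∨-rule on 8]
10. p1, v   [¬∨-rule on 8]
Accessibility: uRu, uRv, vRv
Branch closes: p1 and ¬p1 both at v.
(One branch shown.) All branches close.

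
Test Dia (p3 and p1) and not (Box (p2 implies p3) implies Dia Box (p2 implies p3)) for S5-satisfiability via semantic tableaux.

1. Dia (p3 and p1) and not (Box (p2 implies p3) implies Dia Box (p2 implies p3)), 0
2. Dia (p3 and p1), 0
3. not (Box (p2 implies p3) implies Dia Box (p2 implies p3)), 0
4. Box (p2 implies p3), 0
5. not Dia Box (p2 implies p3), 0
6. p2 implies p3, 0
7. not Box (p2 implies p3), 0
8. p3, 0
9. p3 and p1, 1
10. p3, 1
11. p1, 1
12. p2 implies p3, 1
13. not Box (p2 implies p3), 1
14. not (p2 implies p3), 2
15. p2, 2
16. not p3, 2
17. p2 implies p3, 2
18. not Box (p2 implies p3), 2
19. p3, 2
Accessibility: 0R0, 0R1, 0R2, 1R0, 1R1, 1R2, 2R0, 2R1, 2R2
Branch closes: p3 and not p3 both at 2.
All branches of the tableau close; one closing branch shown above.

No, unsatisfiable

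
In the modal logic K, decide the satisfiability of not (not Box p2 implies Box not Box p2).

1. not (not Box p2 implies Box not Box p2), w0
2. not Box p2, w0   [neg-implies-rule on 1]
3. not Box not Box p2, w0   [neg-implies-rule on 1]
4. not p2, w1   [neg-Box-rule on 2: fresh world w1, w0Rw1]
5. Box p2, w2   [neg-Box-rule on 3: fresh world w2, w0Rw2]
Accessibility: w0Rw1, w0Rw2

Satisfiable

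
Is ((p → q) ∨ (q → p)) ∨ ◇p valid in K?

Valid

Tableau for the negation ¬(((p → q) ∨ (q → p)) ∨ ◇p):
1. ¬(((p → q) ∨ (q → p)) ∨ ◇p), w0
2. ¬((p → q) ∨ (q → p)), w0   [¬∨-rule on 1]
3. ¬◇p, w0   [¬∨-rule on 1]
4. ¬(p → q), w0   [¬∨-rule on 2]
5. ¬(q → p), w0   [¬∨-rule on 2]
6. p, w0   [¬→-rule on 4]
7. ¬q, w0   [¬→-rule on 4]
8. q, w0   [¬→-rule on 5]
9. ¬p, w0   [¬→-rule on 5]
Branch closes: q and ¬q both at w0.
All branches of the negation close; one closing branch shown above.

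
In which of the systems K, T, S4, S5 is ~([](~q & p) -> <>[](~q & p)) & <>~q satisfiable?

K

T-tableau for the formula:
1. ~([](~q & p) -> <>[](~q & p)) & <>~q, u
2. ~([](~q & p) -> <>[](~q & p)), u
3. <>~q, u
4. [](~q & p), u
5. ~<>[](~q & p), u
6. ~q & p, u
7. ~q, u
8. p, u
9. ~[](~q & p), u
10. ~q, v
11. ~q & p, v
12. p, v
13. ~[](~q & p), v
14. ~(~q & p), w
15. ~q & p, w
16. ~q, w
17. p, w
18. ~[](~q & p), w
19. ~p, w
Accessibility: uRu, uRv, uRw, vRv, wRw
Branch closes: p and ~p both at w.
Every branch closes (one shown): unsatisfiable in T, hence also in S4, S5 (every S4/S5-frame is a T-frame).
K-tableau for the formula:
1. ~([](~q & p) -> <>[](~q & p)) & <>~q, u
2. ~([](~q & p) -> <>[](~q & p)), u
3. <>~q, u
4. [](~q & p), u
5. ~<>[](~q & p), u
6. ~q, v
7. ~q & p, v
8. p, v
9. ~[](~q & p), v
10. ~(~q & p), w
11. ~p, w
Accessibility: uRv, vRw
Complete open branch: satisfiable in K.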